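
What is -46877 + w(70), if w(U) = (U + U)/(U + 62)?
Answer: -1546906/33 ≈ -46876.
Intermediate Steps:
w(U) = 2*U/(62 + U) (w(U) = (2*U)/(62 + U) = 2*U/(62 + U))
-46877 + w(70) = -46877 + 2*70/(62 + 70) = -46877 + 2*70/132 = -46877 + 2*70*(1/132) = -46877 + 35/33 = -1546906/33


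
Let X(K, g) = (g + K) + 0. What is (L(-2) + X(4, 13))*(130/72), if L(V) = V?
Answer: 325/12 ≈ 27.083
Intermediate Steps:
X(K, g) = K + g (X(K, g) = (K + g) + 0 = K + g)
(L(-2) + X(4, 13))*(130/72) = (-2 + (4 + 13))*(130/72) = (-2 + 17)*(130*(1/72)) = 15*(65/36) = 325/12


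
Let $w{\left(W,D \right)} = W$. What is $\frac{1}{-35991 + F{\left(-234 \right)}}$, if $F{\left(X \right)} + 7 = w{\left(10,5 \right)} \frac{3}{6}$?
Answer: $- \frac{1}{35993} \approx -2.7783 \cdot 10^{-5}$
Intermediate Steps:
$F{\left(X \right)} = -2$ ($F{\left(X \right)} = -7 + 10 \cdot \frac{3}{6} = -7 + 10 \cdot 3 \cdot \frac{1}{6} = -7 + 10 \cdot \frac{1}{2} = -7 + 5 = -2$)
$\frac{1}{-35991 + F{\left(-234 \right)}} = \frac{1}{-35991 - 2} = \frac{1}{-35993} = - \frac{1}{35993}$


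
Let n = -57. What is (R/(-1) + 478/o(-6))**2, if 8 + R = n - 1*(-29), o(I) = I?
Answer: 17161/9 ≈ 1906.8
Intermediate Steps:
R = -36 (R = -8 + (-57 - 1*(-29)) = -8 + (-57 + 29) = -8 - 28 = -36)
(R/(-1) + 478/o(-6))**2 = (-36/(-1) + 478/(-6))**2 = (-36*(-1) + 478*(-1/6))**2 = (36 - 239/3)**2 = (-131/3)**2 = 17161/9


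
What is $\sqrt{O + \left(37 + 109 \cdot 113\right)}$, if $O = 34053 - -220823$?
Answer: $\sqrt{267230} \approx 516.94$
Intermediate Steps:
$O = 254876$ ($O = 34053 + 220823 = 254876$)
$\sqrt{O + \left(37 + 109 \cdot 113\right)} = \sqrt{254876 + \left(37 + 109 \cdot 113\right)} = \sqrt{254876 + \left(37 + 12317\right)} = \sqrt{254876 + 12354} = \sqrt{267230}$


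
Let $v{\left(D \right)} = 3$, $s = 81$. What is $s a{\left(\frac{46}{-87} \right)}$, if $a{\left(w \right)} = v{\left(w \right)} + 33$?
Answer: $2916$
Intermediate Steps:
$a{\left(w \right)} = 36$ ($a{\left(w \right)} = 3 + 33 = 36$)
$s a{\left(\frac{46}{-87} \right)} = 81 \cdot 36 = 2916$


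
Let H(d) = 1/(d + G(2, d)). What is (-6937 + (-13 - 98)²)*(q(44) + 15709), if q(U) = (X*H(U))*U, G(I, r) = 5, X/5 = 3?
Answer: 4147838984/49 ≈ 8.4650e+7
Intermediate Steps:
X = 15 (X = 5*3 = 15)
H(d) = 1/(5 + d) (H(d) = 1/(d + 5) = 1/(5 + d))
q(U) = 15*U/(5 + U) (q(U) = (15/(5 + U))*U = 15*U/(5 + U))
(-6937 + (-13 - 98)²)*(q(44) + 15709) = (-6937 + (-13 - 98)²)*(15*44/(5 + 44) + 15709) = (-6937 + (-111)²)*(15*44/49 + 15709) = (-6937 + 12321)*(15*44*(1/49) + 15709) = 5384*(660/49 + 15709) = 5384*(770401/49) = 4147838984/49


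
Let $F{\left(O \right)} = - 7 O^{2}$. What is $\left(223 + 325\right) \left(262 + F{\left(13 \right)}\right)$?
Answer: $-504708$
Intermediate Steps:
$\left(223 + 325\right) \left(262 + F{\left(13 \right)}\right) = \left(223 + 325\right) \left(262 - 7 \cdot 13^{2}\right) = 548 \left(262 - 1183\right) = 548 \left(-921\right) = -504708$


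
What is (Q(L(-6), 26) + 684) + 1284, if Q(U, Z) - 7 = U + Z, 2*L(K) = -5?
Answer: 3997/2 ≈ 1998.5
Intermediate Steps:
L(K) = -5/2 (L(K) = (½)*(-5) = -5/2)
Q(U, Z) = 7 + U + Z (Q(U, Z) = 7 + (U + Z) = 7 + U + Z)
(Q(L(-6), 26) + 684) + 1284 = ((7 - 5/2 + 26) + 684) + 1284 = (61/2 + 684) + 1284 = 1429/2 + 1284 = 3997/2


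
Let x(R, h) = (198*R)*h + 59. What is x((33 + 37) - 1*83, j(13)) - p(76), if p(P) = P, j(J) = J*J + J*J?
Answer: -870029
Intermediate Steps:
j(J) = 2*J² (j(J) = J² + J² = 2*J²)
x(R, h) = 59 + 198*R*h (x(R, h) = 198*R*h + 59 = 59 + 198*R*h)
x((33 + 37) - 1*83, j(13)) - p(76) = (59 + 198*((33 + 37) - 1*83)*(2*13²)) - 1*76 = (59 + 198*(70 - 83)*(2*169)) - 76 = (59 + 198*(-13)*338) - 76 = (59 - 870012) - 76 = -869953 - 76 = -870029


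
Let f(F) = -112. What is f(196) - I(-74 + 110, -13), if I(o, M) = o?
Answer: -148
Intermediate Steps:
f(196) - I(-74 + 110, -13) = -112 - (-74 + 110) = -112 - 1*36 = -112 - 36 = -148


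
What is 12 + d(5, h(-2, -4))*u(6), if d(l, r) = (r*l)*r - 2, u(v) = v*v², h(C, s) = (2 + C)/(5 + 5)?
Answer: -420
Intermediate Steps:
h(C, s) = ⅕ + C/10 (h(C, s) = (2 + C)/10 = (2 + C)*(⅒) = ⅕ + C/10)
u(v) = v³
d(l, r) = -2 + l*r² (d(l, r) = (l*r)*r - 2 = l*r² - 2 = -2 + l*r²)
12 + d(5, h(-2, -4))*u(6) = 12 + (-2 + 5*(⅕ + (⅒)*(-2))²)*6³ = 12 + (-2 + 5*(⅕ - ⅕)²)*216 = 12 + (-2 + 5*0²)*216 = 12 + (-2 + 5*0)*216 = 12 + (-2 + 0)*216 = 12 - 2*216 = 12 - 432 = -420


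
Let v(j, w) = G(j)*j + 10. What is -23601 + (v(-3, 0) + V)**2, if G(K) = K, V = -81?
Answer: -19757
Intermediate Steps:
v(j, w) = 10 + j**2 (v(j, w) = j*j + 10 = j**2 + 10 = 10 + j**2)
-23601 + (v(-3, 0) + V)**2 = -23601 + ((10 + (-3)**2) - 81)**2 = -23601 + ((10 + 9) - 81)**2 = -23601 + (19 - 81)**2 = -23601 + (-62)**2 = -23601 + 3844 = -19757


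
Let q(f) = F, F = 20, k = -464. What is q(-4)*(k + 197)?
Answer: -5340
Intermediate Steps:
q(f) = 20
q(-4)*(k + 197) = 20*(-464 + 197) = 20*(-267) = -5340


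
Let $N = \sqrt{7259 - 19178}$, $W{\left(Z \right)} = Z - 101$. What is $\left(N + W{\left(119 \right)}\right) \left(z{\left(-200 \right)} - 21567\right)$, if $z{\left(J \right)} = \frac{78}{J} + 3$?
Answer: $- \frac{19407951}{50} - \frac{2156439 i \sqrt{11919}}{100} \approx -3.8816 \cdot 10^{5} - 2.3543 \cdot 10^{6} i$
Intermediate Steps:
$W{\left(Z \right)} = -101 + Z$ ($W{\left(Z \right)} = Z - 101 = -101 + Z$)
$z{\left(J \right)} = 3 + \frac{78}{J}$
$N = i \sqrt{11919}$ ($N = \sqrt{7259 - 19178} = \sqrt{-11919} = i \sqrt{11919} \approx 109.17 i$)
$\left(N + W{\left(119 \right)}\right) \left(z{\left(-200 \right)} - 21567\right) = \left(i \sqrt{11919} + \left(-101 + 119\right)\right) \left(\left(3 + \frac{78}{-200}\right) - 21567\right) = \left(i \sqrt{11919} + 18\right) \left(\left(3 + 78 \left(- \frac{1}{200}\right)\right) - 21567\right) = \left(18 + i \sqrt{11919}\right) \left(\left(3 - \frac{39}{100}\right) - 21567\right) = \left(18 + i \sqrt{11919}\right) \left(\frac{261}{100} - 21567\right) = \left(18 + i \sqrt{11919}\right) \left(- \frac{2156439}{100}\right) = - \frac{19407951}{50} - \frac{2156439 i \sqrt{11919}}{100}$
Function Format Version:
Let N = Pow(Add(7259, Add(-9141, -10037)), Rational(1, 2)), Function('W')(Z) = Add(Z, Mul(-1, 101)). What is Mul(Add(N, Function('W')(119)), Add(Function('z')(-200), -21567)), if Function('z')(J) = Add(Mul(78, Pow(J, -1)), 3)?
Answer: Add(Rational(-19407951, 50), Mul(Rational(-2156439, 100), I, Pow(11919, Rational(1, 2)))) ≈ Add(-3.8816e+5, Mul(-2.3543e+6, I))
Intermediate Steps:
Function('W')(Z) = Add(-101, Z) (Function('W')(Z) = Add(Z, -101) = Add(-101, Z))
Function('z')(J) = Add(3, Mul(78, Pow(J, -1)))
N = Mul(I, Pow(11919, Rational(1, 2))) (N = Pow(Add(7259, -19178), Rational(1, 2)) = Pow(-11919, Rational(1, 2)) = Mul(I, Pow(11919, Rational(1, 2))) ≈ Mul(109.17, I))
Mul(Add(N, Function('W')(119)), Add(Function('z')(-200), -21567)) = Mul(Add(Mul(I, Pow(11919, Rational(1, 2))), Add(-101, 119)), Add(Add(3, Mul(78, Pow(-200, -1))), -21567)) = Mul(Add(Mul(I, Pow(11919, Rational(1, 2))), 18), Add(Add(3, Mul(78, Rational(-1, 200))), -21567)) = Mul(Add(18, Mul(I, Pow(11919, Rational(1, 2)))), Add(Add(3, Rational(-39, 100)), -21567)) = Mul(Add(18, Mul(I, Pow(11919, Rational(1, 2)))), Add(Rational(261, 100), -21567)) = Mul(Add(18, Mul(I, Pow(11919, Rational(1, 2)))), Rational(-2156439, 100)) = Add(Rational(-19407951, 50), Mul(Rational(-2156439, 100), I, Pow(11919, Rational(1, 2))))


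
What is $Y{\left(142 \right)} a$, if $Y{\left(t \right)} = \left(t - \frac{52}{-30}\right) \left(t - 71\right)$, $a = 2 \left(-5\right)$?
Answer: $- \frac{306152}{3} \approx -1.0205 \cdot 10^{5}$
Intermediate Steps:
$a = -10$
$Y{\left(t \right)} = \left(-71 + t\right) \left(\frac{26}{15} + t\right)$ ($Y{\left(t \right)} = \left(t - - \frac{26}{15}\right) \left(-71 + t\right) = \left(t + \frac{26}{15}\right) \left(-71 + t\right) = \left(\frac{26}{15} + t\right) \left(-71 + t\right) = \left(-71 + t\right) \left(\frac{26}{15} + t\right)$)
$Y{\left(142 \right)} a = \left(- \frac{1846}{15} + 142^{2} - \frac{147538}{15}\right) \left(-10\right) = \left(- \frac{1846}{15} + 20164 - \frac{147538}{15}\right) \left(-10\right) = \frac{153076}{15} \left(-10\right) = - \frac{306152}{3}$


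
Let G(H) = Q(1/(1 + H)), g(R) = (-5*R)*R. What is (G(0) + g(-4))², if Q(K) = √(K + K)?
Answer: (80 - √2)² ≈ 6175.7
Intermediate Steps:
g(R) = -5*R²
Q(K) = √2*√K (Q(K) = √(2*K) = √2*√K)
G(H) = √2*√(1/(1 + H))
(G(0) + g(-4))² = (√2*√(1/(1 + 0)) - 5*(-4)²)² = (√2*√(1/1) - 5*16)² = (√2*√1 - 80)² = (√2*1 - 80)² = (√2 - 80)² = (-80 + √2)²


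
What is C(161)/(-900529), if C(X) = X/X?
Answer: -1/900529 ≈ -1.1105e-6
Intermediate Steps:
C(X) = 1
C(161)/(-900529) = 1/(-900529) = 1*(-1/900529) = -1/900529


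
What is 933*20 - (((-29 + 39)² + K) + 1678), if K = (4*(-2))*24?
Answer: 17074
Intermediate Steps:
K = -192 (K = -8*24 = -192)
933*20 - (((-29 + 39)² + K) + 1678) = 933*20 - (((-29 + 39)² - 192) + 1678) = 18660 - ((10² - 192) + 1678) = 18660 - ((100 - 192) + 1678) = 18660 - (-92 + 1678) = 18660 - 1*1586 = 18660 - 1586 = 17074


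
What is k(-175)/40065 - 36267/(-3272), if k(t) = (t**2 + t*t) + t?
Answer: 330574951/26218536 ≈ 12.608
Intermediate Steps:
k(t) = t + 2*t**2 (k(t) = (t**2 + t**2) + t = 2*t**2 + t = t + 2*t**2)
k(-175)/40065 - 36267/(-3272) = -175*(1 + 2*(-175))/40065 - 36267/(-3272) = -175*(1 - 350)*(1/40065) - 36267*(-1/3272) = -175*(-349)*(1/40065) + 36267/3272 = 61075*(1/40065) + 36267/3272 = 12215/8013 + 36267/3272 = 330574951/26218536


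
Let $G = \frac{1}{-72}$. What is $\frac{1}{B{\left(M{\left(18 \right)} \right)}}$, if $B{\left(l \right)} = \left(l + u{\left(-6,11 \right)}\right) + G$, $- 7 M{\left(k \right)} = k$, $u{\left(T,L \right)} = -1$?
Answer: $- \frac{504}{1807} \approx -0.27892$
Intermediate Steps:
$G = - \frac{1}{72} \approx -0.013889$
$M{\left(k \right)} = - \frac{k}{7}$
$B{\left(l \right)} = - \frac{73}{72} + l$ ($B{\left(l \right)} = \left(l - 1\right) - \frac{1}{72} = \left(-1 + l\right) - \frac{1}{72} = - \frac{73}{72} + l$)
$\frac{1}{B{\left(M{\left(18 \right)} \right)}} = \frac{1}{- \frac{73}{72} - \frac{18}{7}} = \frac{1}{- \frac{1807}{504}} = - \frac{504}{1807}$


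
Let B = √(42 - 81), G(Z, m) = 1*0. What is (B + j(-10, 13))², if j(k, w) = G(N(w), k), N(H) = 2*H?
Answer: -39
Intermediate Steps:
G(Z, m) = 0
j(k, w) = 0
B = I*√39 (B = √(-39) = I*√39 ≈ 6.245*I)
(B + j(-10, 13))² = (I*√39 + 0)² = (I*√39)² = -39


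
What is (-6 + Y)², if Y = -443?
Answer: 201601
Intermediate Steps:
(-6 + Y)² = (-6 - 443)² = (-449)² = 201601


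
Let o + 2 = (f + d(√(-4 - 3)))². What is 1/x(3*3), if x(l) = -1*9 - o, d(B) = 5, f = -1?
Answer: -1/23 ≈ -0.043478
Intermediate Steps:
o = 14 (o = -2 + (-1 + 5)² = -2 + 4² = -2 + 16 = 14)
x(l) = -23 (x(l) = -1*9 - 1*14 = -9 - 14 = -23)
1/x(3*3) = 1/(-23) = -1/23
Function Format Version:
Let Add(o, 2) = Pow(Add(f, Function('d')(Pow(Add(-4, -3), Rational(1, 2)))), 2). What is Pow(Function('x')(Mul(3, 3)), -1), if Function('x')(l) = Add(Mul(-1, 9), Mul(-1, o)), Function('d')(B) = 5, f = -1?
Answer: Rational(-1, 23) ≈ -0.043478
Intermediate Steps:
o = 14 (o = Add(-2, Pow(Add(-1, 5), 2)) = Add(-2, Pow(4, 2)) = Add(-2, 16) = 14)
Function('x')(l) = -23 (Function('x')(l) = Add(Mul(-1, 9), Mul(-1, 14)) = Add(-9, -14) = -23)
Pow(Function('x')(Mul(3, 3)), -1) = Pow(-23, -1) = Rational(-1, 23)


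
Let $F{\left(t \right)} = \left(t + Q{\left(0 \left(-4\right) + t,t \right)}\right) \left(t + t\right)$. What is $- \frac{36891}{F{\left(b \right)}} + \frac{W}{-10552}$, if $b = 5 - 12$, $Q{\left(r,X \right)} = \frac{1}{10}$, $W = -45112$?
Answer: $- \frac{80190836}{212359} \approx -377.62$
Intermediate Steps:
$Q{\left(r,X \right)} = \frac{1}{10}$
$b = -7$ ($b = 5 - 12 = -7$)
$F{\left(t \right)} = 2 t \left(\frac{1}{10} + t\right)$ ($F{\left(t \right)} = \left(t + \frac{1}{10}\right) \left(t + t\right) = \left(\frac{1}{10} + t\right) 2 t = 2 t \left(\frac{1}{10} + t\right)$)
$- \frac{36891}{F{\left(b \right)}} + \frac{W}{-10552} = - \frac{36891}{\frac{1}{5} \left(-7\right) \left(1 + 10 \left(-7\right)\right)} - \frac{45112}{-10552} = - \frac{36891}{\frac{1}{5} \left(-7\right) \left(1 - 70\right)} - - \frac{5639}{1319} = - \frac{36891}{\frac{1}{5} \left(-7\right) \left(-69\right)} + \frac{5639}{1319} = - \frac{36891}{\frac{483}{5}} + \frac{5639}{1319} = \left(-36891\right) \frac{5}{483} + \frac{5639}{1319} = - \frac{61485}{161} + \frac{5639}{1319} = - \frac{80190836}{212359}$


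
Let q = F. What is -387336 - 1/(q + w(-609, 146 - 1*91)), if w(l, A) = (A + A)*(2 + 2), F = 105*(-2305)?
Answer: -93574567559/241585 ≈ -3.8734e+5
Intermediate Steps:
F = -242025
q = -242025
w(l, A) = 8*A (w(l, A) = (2*A)*4 = 8*A)
-387336 - 1/(q + w(-609, 146 - 1*91)) = -387336 - 1/(-242025 + 8*(146 - 1*91)) = -387336 - 1/(-242025 + 8*(146 - 91)) = -387336 - 1/(-242025 + 8*55) = -387336 - 1/(-242025 + 440) = -387336 - 1/(-241585) = -387336 - 1*(-1/241585) = -387336 + 1/241585 = -93574567559/241585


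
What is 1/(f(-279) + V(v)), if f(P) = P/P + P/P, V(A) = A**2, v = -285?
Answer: 1/81227 ≈ 1.2311e-5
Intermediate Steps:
f(P) = 2 (f(P) = 1 + 1 = 2)
1/(f(-279) + V(v)) = 1/(2 + (-285)**2) = 1/(2 + 81225) = 1/81227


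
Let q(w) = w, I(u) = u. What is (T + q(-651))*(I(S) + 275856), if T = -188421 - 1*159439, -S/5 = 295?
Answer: -95624796691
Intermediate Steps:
S = -1475 (S = -5*295 = -1475)
T = -347860 (T = -188421 - 159439 = -347860)
(T + q(-651))*(I(S) + 275856) = (-347860 - 651)*(-1475 + 275856) = -348511*274381 = -95624796691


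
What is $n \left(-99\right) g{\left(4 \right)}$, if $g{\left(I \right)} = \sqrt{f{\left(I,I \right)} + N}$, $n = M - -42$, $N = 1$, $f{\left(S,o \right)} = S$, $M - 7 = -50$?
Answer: $99 \sqrt{5} \approx 221.37$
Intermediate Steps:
$M = -43$ ($M = 7 - 50 = -43$)
$n = -1$ ($n = -43 - -42 = -43 + 42 = -1$)
$g{\left(I \right)} = \sqrt{1 + I}$ ($g{\left(I \right)} = \sqrt{I + 1} = \sqrt{1 + I}$)
$n \left(-99\right) g{\left(4 \right)} = \left(-1\right) \left(-99\right) \sqrt{1 + 4} = 99 \sqrt{5}$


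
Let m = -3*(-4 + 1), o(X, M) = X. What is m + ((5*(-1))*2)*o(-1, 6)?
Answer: 19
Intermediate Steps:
m = 9 (m = -3*(-3) = 9)
m + ((5*(-1))*2)*o(-1, 6) = 9 + ((5*(-1))*2)*(-1) = 9 - 5*2*(-1) = 9 - 10*(-1) = 9 + 10 = 19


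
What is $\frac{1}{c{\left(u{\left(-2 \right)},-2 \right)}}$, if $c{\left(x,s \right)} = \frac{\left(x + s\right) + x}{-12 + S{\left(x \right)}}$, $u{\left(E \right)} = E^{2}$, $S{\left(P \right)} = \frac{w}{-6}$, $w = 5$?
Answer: $- \frac{77}{36} \approx -2.1389$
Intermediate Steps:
$S{\left(P \right)} = - \frac{5}{6}$ ($S{\left(P \right)} = \frac{5}{-6} = 5 \left(- \frac{1}{6}\right) = - \frac{5}{6}$)
$c{\left(x,s \right)} = - \frac{12 x}{77} - \frac{6 s}{77}$ ($c{\left(x,s \right)} = \frac{\left(x + s\right) + x}{-12 - \frac{5}{6}} = \frac{\left(s + x\right) + x}{- \frac{77}{6}} = \left(s + 2 x\right) \left(- \frac{6}{77}\right) = - \frac{12 x}{77} - \frac{6 s}{77}$)
$\frac{1}{c{\left(u{\left(-2 \right)},-2 \right)}} = \frac{1}{- \frac{12 \left(-2\right)^{2}}{77} - - \frac{12}{77}} = \frac{1}{\left(- \frac{12}{77}\right) 4 + \frac{12}{77}} = \frac{1}{- \frac{48}{77} + \frac{12}{77}} = \frac{1}{- \frac{36}{77}} = - \frac{77}{36}$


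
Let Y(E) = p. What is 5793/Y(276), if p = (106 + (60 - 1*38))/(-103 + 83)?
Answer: -28965/32 ≈ -905.16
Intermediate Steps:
p = -32/5 (p = (106 + (60 - 38))/(-20) = (106 + 22)*(-1/20) = 128*(-1/20) = -32/5 ≈ -6.4000)
Y(E) = -32/5
5793/Y(276) = 5793/(-32/5) = 5793*(-5/32) = -28965/32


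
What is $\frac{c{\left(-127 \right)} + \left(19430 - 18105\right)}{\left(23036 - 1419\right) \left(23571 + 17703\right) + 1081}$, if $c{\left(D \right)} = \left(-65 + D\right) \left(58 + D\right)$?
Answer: $\frac{14573}{892221139} \approx 1.6333 \cdot 10^{-5}$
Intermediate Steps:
$\frac{c{\left(-127 \right)} + \left(19430 - 18105\right)}{\left(23036 - 1419\right) \left(23571 + 17703\right) + 1081} = \frac{\left(-3770 + \left(-127\right)^{2} - -889\right) + \left(19430 - 18105\right)}{\left(23036 - 1419\right) \left(23571 + 17703\right) + 1081} = \frac{\left(-3770 + 16129 + 889\right) + 1325}{21617 \cdot 41274 + 1081} = \frac{13248 + 1325}{892220058 + 1081} = \frac{14573}{892221139}$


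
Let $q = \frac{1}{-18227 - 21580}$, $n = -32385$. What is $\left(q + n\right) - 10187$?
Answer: $- \frac{1694663605}{39807} \approx -42572.0$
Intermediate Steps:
$q = - \frac{1}{39807}$ ($q = \frac{1}{-39807} = - \frac{1}{39807} \approx -2.5121 \cdot 10^{-5}$)
$\left(q + n\right) - 10187 = \left(- \frac{1}{39807} - 32385\right) - 10187 = - \frac{1289149696}{39807} - 10187 = - \frac{1694663605}{39807}$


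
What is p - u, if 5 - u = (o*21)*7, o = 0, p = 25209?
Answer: 25204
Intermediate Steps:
u = 5 (u = 5 - 0*21*7 = 5 - 0*7 = 5 - 1*0 = 5 + 0 = 5)
p - u = 25209 - 1*5 = 25209 - 5 = 25204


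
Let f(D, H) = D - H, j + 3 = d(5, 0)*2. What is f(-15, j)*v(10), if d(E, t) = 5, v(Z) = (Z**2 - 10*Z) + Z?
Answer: -220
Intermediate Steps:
v(Z) = Z**2 - 9*Z
j = 7 (j = -3 + 5*2 = -3 + 10 = 7)
f(-15, j)*v(10) = (-15 - 1*7)*(10*(-9 + 10)) = (-15 - 7)*(10*1) = -22*10 = -220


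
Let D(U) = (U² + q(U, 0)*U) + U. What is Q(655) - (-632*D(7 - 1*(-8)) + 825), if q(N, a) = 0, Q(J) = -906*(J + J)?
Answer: -1036005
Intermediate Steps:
Q(J) = -1812*J
D(U) = U + U² (D(U) = (U² + 0*U) + U = (U² + 0) + U = U² + U = U + U²)
Q(655) - (-632*D(7 - 1*(-8)) + 825) = -1812*655 - (-632*(7 - 1*(-8))*(1 + (7 - 1*(-8))) + 825) = -1186860 - (-632*(7 + 8)*(1 + (7 + 8)) + 825) = -1186860 - (-9480*(1 + 15) + 825) = -1186860 - (-9480*16 + 825) = -1186860 - (-632*240 + 825) = -1186860 - (-151680 + 825) = -1186860 - 1*(-150855) = -1186860 + 150855 = -1036005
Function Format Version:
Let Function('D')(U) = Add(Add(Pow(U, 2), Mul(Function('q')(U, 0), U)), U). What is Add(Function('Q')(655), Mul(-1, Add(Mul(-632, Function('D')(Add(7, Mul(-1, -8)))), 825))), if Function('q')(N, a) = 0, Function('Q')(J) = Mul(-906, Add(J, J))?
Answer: -1036005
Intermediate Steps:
Function('Q')(J) = Mul(-1812, J) (Function('Q')(J) = Mul(-906, Mul(2, J)) = Mul(-1812, J))
Function('D')(U) = Add(U, Pow(U, 2)) (Function('D')(U) = Add(Add(Pow(U, 2), Mul(0, U)), U) = Add(Add(Pow(U, 2), 0), U) = Add(Pow(U, 2), U) = Add(U, Pow(U, 2)))
Add(Function('Q')(655), Mul(-1, Add(Mul(-632, Function('D')(Add(7, Mul(-1, -8)))), 825))) = Add(Mul(-1812, 655), Mul(-1, Add(Mul(-632, Mul(Add(7, Mul(-1, -8)), Add(1, Add(7, Mul(-1, -8))))), 825))) = Add(-1186860, Mul(-1, Add(Mul(-632, Mul(Add(7, 8), Add(1, Add(7, 8)))), 825))) = Add(-1186860, Mul(-1, Add(Mul(-632, Mul(15, Add(1, 15))), 825))) = Add(-1186860, Mul(-1, Add(Mul(-632, Mul(15, 16)), 825))) = Add(-1186860, Mul(-1, Add(Mul(-632, 240), 825))) = Add(-1186860, Mul(-1, Add(-151680, 825))) = Add(-1186860, Mul(-1, -150855)) = Add(-1186860, 150855) = -1036005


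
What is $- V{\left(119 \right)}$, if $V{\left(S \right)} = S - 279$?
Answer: $160$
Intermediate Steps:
$V{\left(S \right)} = -279 + S$
$- V{\left(119 \right)} = - (-279 + 119) = \left(-1\right) \left(-160\right) = 160$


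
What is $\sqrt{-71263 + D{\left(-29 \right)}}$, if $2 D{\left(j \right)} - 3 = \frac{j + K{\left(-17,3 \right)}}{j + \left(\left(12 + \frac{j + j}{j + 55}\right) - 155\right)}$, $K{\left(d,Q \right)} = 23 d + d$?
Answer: $\frac{i \sqrt{365581095105}}{2265} \approx 266.95 i$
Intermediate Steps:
$K{\left(d,Q \right)} = 24 d$
$D{\left(j \right)} = \frac{3}{2} + \frac{-408 + j}{2 \left(-143 + j + \frac{2 j}{55 + j}\right)}$ ($D{\left(j \right)} = \frac{3}{2} + \frac{\left(j + 24 \left(-17\right)\right) \frac{1}{j + \left(\left(12 + \frac{j + j}{j + 55}\right) - 155\right)}}{2} = \frac{3}{2} + \frac{\left(j - 408\right) \frac{1}{j + \left(\left(12 + \frac{2 j}{55 + j}\right) - 155\right)}}{2} = \frac{3}{2} + \frac{\left(-408 + j\right) \frac{1}{j + \left(\left(12 + \frac{2 j}{55 + j}\right) - 155\right)}}{2} = \frac{3}{2} + \frac{\left(-408 + j\right) \frac{1}{j + \left(-143 + \frac{2 j}{55 + j}\right)}}{2} = \frac{3}{2} + \frac{\left(-408 + j\right) \frac{1}{-143 + j + \frac{2 j}{55 + j}}}{2} = \frac{3}{2} + \frac{\frac{1}{-143 + j + \frac{2 j}{55 + j}} \left(-408 + j\right)}{2} = \frac{3}{2} + \frac{-408 + j}{2 \left(-143 + j + \frac{2 j}{55 + j}\right)}$)
$\sqrt{-71263 + D{\left(-29 \right)}} = \sqrt{-71263 + \frac{46035 - 4 \left(-29\right)^{2} + 611 \left(-29\right)}{2 \left(7865 - \left(-29\right)^{2} + 86 \left(-29\right)\right)}} = \sqrt{-71263 + \frac{46035 - 3364 - 17719}{2 \left(7865 - 841 - 2494\right)}} = \sqrt{-71263 + \frac{1}{2} \cdot \frac{1}{4530} \cdot 24952} = \sqrt{-71263 + \frac{6238}{2265}} = \sqrt{- \frac{161404457}{2265}} = \frac{i \sqrt{365581095105}}{2265}$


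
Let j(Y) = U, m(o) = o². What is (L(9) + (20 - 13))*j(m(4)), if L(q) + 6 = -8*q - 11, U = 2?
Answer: -164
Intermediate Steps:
L(q) = -17 - 8*q (L(q) = -6 + (-8*q - 11) = -6 + (-11 - 8*q) = -17 - 8*q)
j(Y) = 2
(L(9) + (20 - 13))*j(m(4)) = ((-17 - 8*9) + (20 - 13))*2 = ((-17 - 72) + 7)*2 = (-89 + 7)*2 = -82*2 = -164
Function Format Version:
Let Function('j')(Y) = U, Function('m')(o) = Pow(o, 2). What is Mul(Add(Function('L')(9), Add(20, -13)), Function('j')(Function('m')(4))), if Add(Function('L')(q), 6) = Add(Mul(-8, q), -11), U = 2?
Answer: -164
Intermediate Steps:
Function('L')(q) = Add(-17, Mul(-8, q)) (Function('L')(q) = Add(-6, Add(Mul(-8, q), -11)) = Add(-6, Add(-11, Mul(-8, q))) = Add(-17, Mul(-8, q)))
Function('j')(Y) = 2
Mul(Add(Function('L')(9), Add(20, -13)), Function('j')(Function('m')(4))) = Mul(Add(Add(-17, Mul(-8, 9)), Add(20, -13)), 2) = Mul(Add(Add(-17, -72), 7), 2) = Mul(Add(-89, 7), 2) = Mul(-82, 2) = -164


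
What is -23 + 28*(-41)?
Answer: -1171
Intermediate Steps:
-23 + 28*(-41) = -23 - 1148 = -1171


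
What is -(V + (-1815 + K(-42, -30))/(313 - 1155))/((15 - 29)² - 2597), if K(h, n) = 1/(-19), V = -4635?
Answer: -37058122/19205599 ≈ -1.9295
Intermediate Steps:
K(h, n) = -1/19
-(V + (-1815 + K(-42, -30))/(313 - 1155))/((15 - 29)² - 2597) = -(-4635 + (-1815 - 1/19)/(313 - 1155))/((15 - 29)² - 2597) = -(-4635 - 34486/19/(-842))/((-14)² - 2597) = -(-4635 - 34486/19*(-1/842))/(196 - 2597) = -(-4635 + 17243/7999)/(-2401) = -(-37058122)*(-1)/(7999*2401) = -1*37058122/19205599 = -37058122/19205599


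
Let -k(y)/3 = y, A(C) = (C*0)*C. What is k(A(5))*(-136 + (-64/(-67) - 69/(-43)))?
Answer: 0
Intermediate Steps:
A(C) = 0 (A(C) = 0*C = 0)
k(y) = -3*y
k(A(5))*(-136 + (-64/(-67) - 69/(-43))) = (-3*0)*(-136 + (-64/(-67) - 69/(-43))) = 0*(-136 + (-64*(-1/67) - 69*(-1/43))) = 0*(-136 + (64/67 + 69/43)) = 0*(-136 + 7375/2881) = 0*(-384441/2881) = 0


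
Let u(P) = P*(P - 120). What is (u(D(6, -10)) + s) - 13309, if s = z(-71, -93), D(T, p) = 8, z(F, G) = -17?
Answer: -14222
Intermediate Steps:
u(P) = P*(-120 + P)
s = -17
(u(D(6, -10)) + s) - 13309 = (8*(-120 + 8) - 17) - 13309 = (8*(-112) - 17) - 13309 = (-896 - 17) - 13309 = -913 - 13309 = -14222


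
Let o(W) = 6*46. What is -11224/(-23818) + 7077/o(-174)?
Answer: 28609635/1095628 ≈ 26.113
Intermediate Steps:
o(W) = 276
-11224/(-23818) + 7077/o(-174) = -11224/(-23818) + 7077/276 = -11224*(-1/23818) + 7077*(1/276) = 5612/11909 + 2359/92 = 28609635/1095628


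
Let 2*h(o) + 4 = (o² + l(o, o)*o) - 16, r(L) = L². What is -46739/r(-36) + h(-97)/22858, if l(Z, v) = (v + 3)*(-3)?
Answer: -540000691/14811984 ≈ -36.457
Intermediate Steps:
l(Z, v) = -9 - 3*v (l(Z, v) = (3 + v)*(-3) = -9 - 3*v)
h(o) = -10 + o²/2 + o*(-9 - 3*o)/2 (h(o) = -2 + ((o² + (-9 - 3*o)*o) - 16)/2 = -2 + ((o² + o*(-9 - 3*o)) - 16)/2 = -2 + (-16 + o² + o*(-9 - 3*o))/2 = -2 + (-8 + o²/2 + o*(-9 - 3*o)/2) = -10 + o²/2 + o*(-9 - 3*o)/2)
-46739/r(-36) + h(-97)/22858 = -46739/((-36)²) + (-10 - 1*(-97)² - 9/2*(-97))/22858 = -46739/1296 + (-10 - 1*9409 + 873/2)*(1/22858) = -46739*1/1296 + (-10 - 9409 + 873/2)*(1/22858) = -46739/1296 - 17965/2*1/22858 = -46739/1296 - 17965/45716 = -540000691/14811984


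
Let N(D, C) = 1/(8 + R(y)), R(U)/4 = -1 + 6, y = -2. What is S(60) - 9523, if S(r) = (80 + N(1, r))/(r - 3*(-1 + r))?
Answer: -3466621/364 ≈ -9523.7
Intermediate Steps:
R(U) = 20 (R(U) = 4*(-1 + 6) = 4*5 = 20)
N(D, C) = 1/28 (N(D, C) = 1/(8 + 20) = 1/28)
S(r) = 2241/(28*(3 - 2*r)) (S(r) = (80 + 1/28)/(r - 3*(-1 + r)) = 2241/(28*(r + (3 - 3*r))) = 2241/(28*(3 - 2*r)))
S(60) - 9523 = -2241/(-84 + 56*60) - 9523 = -2241/(-84 + 3360) - 9523 = -2241/3276 - 9523 = -2241*1/3276 - 9523 = -249/364 - 9523 = -3466621/364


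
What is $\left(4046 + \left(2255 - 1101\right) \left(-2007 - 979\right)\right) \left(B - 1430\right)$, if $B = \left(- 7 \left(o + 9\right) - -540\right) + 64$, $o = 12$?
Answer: $3348869454$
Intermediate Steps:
$B = 457$ ($B = \left(- 7 \left(12 + 9\right) - -540\right) + 64 = \left(\left(-7\right) 21 + 540\right) + 64 = \left(-147 + 540\right) + 64 = 393 + 64 = 457$)
$\left(4046 + \left(2255 - 1101\right) \left(-2007 - 979\right)\right) \left(B - 1430\right) = \left(4046 + \left(2255 - 1101\right) \left(-2007 - 979\right)\right) \left(457 - 1430\right) = \left(4046 + 1154 \left(-2986\right)\right) \left(-973\right) = \left(4046 - 3445844\right) \left(-973\right) = \left(-3441798\right) \left(-973\right) = 3348869454$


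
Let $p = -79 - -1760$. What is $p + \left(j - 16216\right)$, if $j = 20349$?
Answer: $5814$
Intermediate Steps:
$p = 1681$ ($p = -79 + 1760 = 1681$)
$p + \left(j - 16216\right) = 1681 + \left(20349 - 16216\right) = 1681 + 4133 = 5814$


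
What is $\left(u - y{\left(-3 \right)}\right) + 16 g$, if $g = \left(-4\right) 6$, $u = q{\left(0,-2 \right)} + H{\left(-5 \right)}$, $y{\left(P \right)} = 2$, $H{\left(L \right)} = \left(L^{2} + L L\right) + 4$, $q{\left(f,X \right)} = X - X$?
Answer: $-332$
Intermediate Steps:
$q{\left(f,X \right)} = 0$
$H{\left(L \right)} = 4 + 2 L^{2}$ ($H{\left(L \right)} = \left(L^{2} + L^{2}\right) + 4 = 2 L^{2} + 4 = 4 + 2 L^{2}$)
$u = 54$ ($u = 0 + \left(4 + 2 \left(-5\right)^{2}\right) = 0 + \left(4 + 2 \cdot 25\right) = 0 + \left(4 + 50\right) = 0 + 54 = 54$)
$g = -24$
$\left(u - y{\left(-3 \right)}\right) + 16 g = \left(54 - 2\right) + 16 \left(-24\right) = \left(54 - 2\right) - 384 = 52 - 384 = -332$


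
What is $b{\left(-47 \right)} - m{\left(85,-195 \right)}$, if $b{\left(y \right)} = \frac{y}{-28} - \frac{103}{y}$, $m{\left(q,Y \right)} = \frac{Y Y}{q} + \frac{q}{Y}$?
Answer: $- \frac{386562037}{872508} \approx -443.05$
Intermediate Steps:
$m{\left(q,Y \right)} = \frac{q}{Y} + \frac{Y^{2}}{q}$ ($m{\left(q,Y \right)} = \frac{Y^{2}}{q} + \frac{q}{Y} = \frac{q}{Y} + \frac{Y^{2}}{q}$)
$b{\left(y \right)} = - \frac{103}{y} - \frac{y}{28}$ ($b{\left(y \right)} = y \left(- \frac{1}{28}\right) - \frac{103}{y} = - \frac{y}{28} - \frac{103}{y} = - \frac{103}{y} - \frac{y}{28}$)
$b{\left(-47 \right)} - m{\left(85,-195 \right)} = \left(- \frac{103}{-47} - - \frac{47}{28}\right) - \left(\frac{85}{-195} + \frac{\left(-195\right)^{2}}{85}\right) = \left(\left(-103\right) \left(- \frac{1}{47}\right) + \frac{47}{28}\right) - \left(85 \left(- \frac{1}{195}\right) + 38025 \cdot \frac{1}{85}\right) = \left(\frac{103}{47} + \frac{47}{28}\right) - \left(- \frac{17}{39} + \frac{7605}{17}\right) = \frac{5093}{1316} - \frac{296306}{663} = - \frac{386562037}{872508}$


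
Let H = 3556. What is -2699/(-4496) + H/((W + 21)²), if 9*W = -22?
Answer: 1370282267/125388944 ≈ 10.928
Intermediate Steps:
W = -22/9 (W = (⅑)*(-22) = -22/9 ≈ -2.4444)
-2699/(-4496) + H/((W + 21)²) = -2699/(-4496) + 3556/((-22/9 + 21)²) = -2699*(-1/4496) + 3556/((167/9)²) = 2699/4496 + 3556/(27889/81) = 2699/4496 + 3556*(81/27889) = 2699/4496 + 288036/27889 = 1370282267/125388944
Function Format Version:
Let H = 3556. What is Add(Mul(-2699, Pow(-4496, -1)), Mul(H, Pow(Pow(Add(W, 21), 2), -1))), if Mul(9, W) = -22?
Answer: Rational(1370282267, 125388944) ≈ 10.928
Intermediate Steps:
W = Rational(-22, 9) (W = Mul(Rational(1, 9), -22) = Rational(-22, 9) ≈ -2.4444)
Add(Mul(-2699, Pow(-4496, -1)), Mul(H, Pow(Pow(Add(W, 21), 2), -1))) = Add(Mul(-2699, Pow(-4496, -1)), Mul(3556, Pow(Pow(Add(Rational(-22, 9), 21), 2), -1))) = Add(Mul(-2699, Rational(-1, 4496)), Mul(3556, Pow(Pow(Rational(167, 9), 2), -1))) = Add(Rational(2699, 4496), Mul(3556, Pow(Rational(27889, 81), -1))) = Add(Rational(2699, 4496), Mul(3556, Rational(81, 27889))) = Add(Rational(2699, 4496), Rational(288036, 27889)) = Rational(1370282267, 125388944)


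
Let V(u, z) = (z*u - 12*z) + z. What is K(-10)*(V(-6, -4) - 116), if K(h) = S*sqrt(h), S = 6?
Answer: -288*I*sqrt(10) ≈ -910.74*I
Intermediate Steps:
K(h) = 6*sqrt(h)
V(u, z) = -11*z + u*z (V(u, z) = (u*z - 12*z) + z = (-12*z + u*z) + z = -11*z + u*z)
K(-10)*(V(-6, -4) - 116) = (6*sqrt(-10))*(-4*(-11 - 6) - 116) = (6*(I*sqrt(10)))*(-4*(-17) - 116) = (6*I*sqrt(10))*(68 - 116) = (6*I*sqrt(10))*(-48) = -288*I*sqrt(10)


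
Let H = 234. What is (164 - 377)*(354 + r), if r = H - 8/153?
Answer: -6386876/51 ≈ -1.2523e+5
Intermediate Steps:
r = 35794/153 (r = 234 - 8/153 = 35794/153 ≈ 233.95)
(164 - 377)*(354 + r) = (164 - 377)*(354 + 35794/153) = -213*89956/153 = -6386876/51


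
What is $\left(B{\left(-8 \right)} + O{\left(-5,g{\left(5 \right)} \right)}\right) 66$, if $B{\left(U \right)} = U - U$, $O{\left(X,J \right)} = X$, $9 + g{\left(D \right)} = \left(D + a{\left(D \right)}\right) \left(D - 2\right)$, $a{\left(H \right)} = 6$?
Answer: $-330$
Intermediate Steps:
$g{\left(D \right)} = -9 + \left(-2 + D\right) \left(6 + D\right)$ ($g{\left(D \right)} = -9 + \left(D + 6\right) \left(D - 2\right) = -9 + \left(6 + D\right) \left(-2 + D\right) = -9 + \left(-2 + D\right) \left(6 + D\right)$)
$B{\left(U \right)} = 0$
$\left(B{\left(-8 \right)} + O{\left(-5,g{\left(5 \right)} \right)}\right) 66 = \left(0 - 5\right) 66 = \left(-5\right) 66 = -330$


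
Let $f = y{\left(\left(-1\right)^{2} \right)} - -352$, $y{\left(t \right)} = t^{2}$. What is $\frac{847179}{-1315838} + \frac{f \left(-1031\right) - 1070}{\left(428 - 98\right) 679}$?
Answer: $- \frac{5076707382}{2233635005} \approx -2.2728$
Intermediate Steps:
$f = 353$ ($f = \left(\left(-1\right)^{2}\right)^{2} - -352 = 1^{2} + 352 = 1 + 352 = 353$)
$\frac{847179}{-1315838} + \frac{f \left(-1031\right) - 1070}{\left(428 - 98\right) 679} = \frac{847179}{-1315838} + \frac{353 \left(-1031\right) - 1070}{\left(428 - 98\right) 679} = 847179 \left(- \frac{1}{1315838}\right) + \frac{-363943 - 1070}{330 \cdot 679} = - \frac{847179}{1315838} - \frac{365013}{224070} = - \frac{847179}{1315838} - \frac{11061}{6790} = - \frac{5076707382}{2233635005}$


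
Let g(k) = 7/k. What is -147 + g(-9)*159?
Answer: -812/3 ≈ -270.67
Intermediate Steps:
-147 + g(-9)*159 = -147 + (7/(-9))*159 = -147 + (7*(-⅑))*159 = -147 - 7/9*159 = -147 - 371/3 = -812/3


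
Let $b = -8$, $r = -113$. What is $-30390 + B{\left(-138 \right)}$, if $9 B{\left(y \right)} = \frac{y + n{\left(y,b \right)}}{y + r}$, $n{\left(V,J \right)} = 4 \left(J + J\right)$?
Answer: $- \frac{68650808}{2259} \approx -30390.0$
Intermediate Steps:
$n{\left(V,J \right)} = 8 J$ ($n{\left(V,J \right)} = 4 \cdot 2 J = 8 J$)
$B{\left(y \right)} = \frac{-64 + y}{9 \left(-113 + y\right)}$ ($B{\left(y \right)} = \frac{\left(y + 8 \left(-8\right)\right) \frac{1}{y - 113}}{9} = \frac{\left(y - 64\right) \frac{1}{-113 + y}}{9} = \frac{\left(-64 + y\right) \frac{1}{-113 + y}}{9} = \frac{\frac{1}{-113 + y} \left(-64 + y\right)}{9} = \frac{-64 + y}{9 \left(-113 + y\right)}$)
$-30390 + B{\left(-138 \right)} = -30390 + \frac{-64 - 138}{9 \left(-113 - 138\right)} = -30390 + \frac{1}{9} \frac{1}{-251} \left(-202\right) = -30390 + \frac{1}{9} \left(- \frac{1}{251}\right) \left(-202\right) = -30390 + \frac{202}{2259} = - \frac{68650808}{2259}$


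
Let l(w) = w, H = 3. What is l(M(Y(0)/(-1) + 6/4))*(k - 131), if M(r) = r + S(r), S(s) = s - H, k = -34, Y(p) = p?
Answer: 0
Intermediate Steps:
S(s) = -3 + s (S(s) = s - 1*3 = s - 3 = -3 + s)
M(r) = -3 + 2*r (M(r) = r + (-3 + r) = -3 + 2*r)
l(M(Y(0)/(-1) + 6/4))*(k - 131) = (-3 + 2*(0/(-1) + 6/4))*(-34 - 131) = (-3 + 2*(0*(-1) + 6*(¼)))*(-165) = (-3 + 2*(0 + 3/2))*(-165) = (-3 + 2*(3/2))*(-165) = (-3 + 3)*(-165) = 0*(-165) = 0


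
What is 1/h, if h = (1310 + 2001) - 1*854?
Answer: 1/2457 ≈ 0.00040700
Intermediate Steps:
h = 2457 (h = 3311 - 854 = 2457)
1/h = 1/2457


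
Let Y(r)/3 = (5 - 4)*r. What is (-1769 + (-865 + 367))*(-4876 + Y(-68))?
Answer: 11516360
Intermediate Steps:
Y(r) = 3*r (Y(r) = 3*((5 - 4)*r) = 3*(1*r) = 3*r)
(-1769 + (-865 + 367))*(-4876 + Y(-68)) = (-1769 + (-865 + 367))*(-4876 + 3*(-68)) = (-1769 - 498)*(-4876 - 204) = -2267*(-5080) = 11516360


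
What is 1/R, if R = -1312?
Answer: -1/1312 ≈ -0.00076220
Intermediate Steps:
1/R = 1/(-1312) = -1/1312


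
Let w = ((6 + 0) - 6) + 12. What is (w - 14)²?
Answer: 4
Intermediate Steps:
w = 12 (w = (6 - 6) + 12 = 0 + 12 = 12)
(w - 14)² = (12 - 14)² = (-2)² = 4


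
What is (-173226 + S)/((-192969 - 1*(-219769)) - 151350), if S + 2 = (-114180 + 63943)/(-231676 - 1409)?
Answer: 40376798143/29030736750 ≈ 1.3908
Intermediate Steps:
S = -415933/233085 (S = -2 + (-114180 + 63943)/(-231676 - 1409) = -2 - 50237/(-233085) = -2 - 50237*(-1/233085) = -2 + 50237/233085 = -415933/233085 ≈ -1.7845)
(-173226 + S)/((-192969 - 1*(-219769)) - 151350) = (-173226 - 415933/233085)/((-192969 - 1*(-219769)) - 151350) = -40376798143/(233085*((-192969 + 219769) - 151350)) = -40376798143/(233085*(26800 - 151350)) = -40376798143/233085/(-124550) = -40376798143/233085*(-1/124550) = 40376798143/29030736750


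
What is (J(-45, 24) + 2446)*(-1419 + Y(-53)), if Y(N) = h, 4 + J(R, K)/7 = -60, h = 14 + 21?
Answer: -2765232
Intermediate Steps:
h = 35
J(R, K) = -448 (J(R, K) = -28 + 7*(-60) = -28 - 420 = -448)
Y(N) = 35
(J(-45, 24) + 2446)*(-1419 + Y(-53)) = (-448 + 2446)*(-1419 + 35) = 1998*(-1384) = -2765232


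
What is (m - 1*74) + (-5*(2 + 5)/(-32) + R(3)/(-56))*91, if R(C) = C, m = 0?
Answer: 661/32 ≈ 20.656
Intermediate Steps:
(m - 1*74) + (-5*(2 + 5)/(-32) + R(3)/(-56))*91 = (0 - 1*74) + (-5*(2 + 5)/(-32) + 3/(-56))*91 = (0 - 74) + (-5*7*(-1/32) + 3*(-1/56))*91 = -74 + (-35*(-1/32) - 3/56)*91 = -74 + (35/32 - 3/56)*91 = -74 + (233/224)*91 = -74 + 3029/32 = 661/32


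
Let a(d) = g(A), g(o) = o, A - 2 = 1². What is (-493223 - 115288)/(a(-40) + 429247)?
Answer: -608511/429250 ≈ -1.4176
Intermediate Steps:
A = 3 (A = 2 + 1² = 2 + 1 = 3)
a(d) = 3
(-493223 - 115288)/(a(-40) + 429247) = (-493223 - 115288)/(3 + 429247) = -608511/429250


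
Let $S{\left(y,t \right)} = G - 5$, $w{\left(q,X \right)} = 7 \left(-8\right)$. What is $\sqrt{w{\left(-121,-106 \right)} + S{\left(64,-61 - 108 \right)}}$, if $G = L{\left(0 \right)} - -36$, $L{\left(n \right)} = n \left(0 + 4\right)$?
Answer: $5 i \approx 5.0 i$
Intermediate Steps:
$L{\left(n \right)} = 4 n$ ($L{\left(n \right)} = n 4 = 4 n$)
$G = 36$ ($G = 4 \cdot 0 - -36 = 0 + 36 = 36$)
$w{\left(q,X \right)} = -56$
$S{\left(y,t \right)} = 31$ ($S{\left(y,t \right)} = 36 - 5 = 31$)
$\sqrt{w{\left(-121,-106 \right)} + S{\left(64,-61 - 108 \right)}} = \sqrt{-56 + 31} = \sqrt{-25} = 5 i$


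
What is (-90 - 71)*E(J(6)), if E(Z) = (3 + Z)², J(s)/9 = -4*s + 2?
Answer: -6122025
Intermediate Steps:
J(s) = 18 - 36*s (J(s) = 9*(-4*s + 2) = 9*(2 - 4*s) = 18 - 36*s)
(-90 - 71)*E(J(6)) = (-90 - 71)*(3 + (18 - 36*6))² = -161*(3 + (18 - 216))² = -161*(3 - 198)² = -161*(-195)² = -161*38025 = -6122025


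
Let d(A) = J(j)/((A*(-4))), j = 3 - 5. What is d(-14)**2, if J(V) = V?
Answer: 1/784 ≈ 0.0012755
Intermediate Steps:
j = -2
d(A) = 1/(2*A) (d(A) = -2*(-1/(4*A)) = -(-1)/(2*A) = 1/(2*A))
d(-14)**2 = ((1/2)/(-14))**2 = ((1/2)*(-1/14))**2 = (-1/28)**2 = 1/784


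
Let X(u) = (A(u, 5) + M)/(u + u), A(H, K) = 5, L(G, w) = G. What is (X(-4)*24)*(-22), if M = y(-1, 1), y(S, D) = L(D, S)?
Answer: 396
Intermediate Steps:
y(S, D) = D
M = 1
X(u) = 3/u (X(u) = (5 + 1)/(u + u) = 6/((2*u)) = 6*(1/(2*u)) = 3/u)
(X(-4)*24)*(-22) = ((3/(-4))*24)*(-22) = ((3*(-¼))*24)*(-22) = -¾*24*(-22) = -18*(-22) = 396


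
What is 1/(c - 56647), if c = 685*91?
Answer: 1/5688 ≈ 0.00017581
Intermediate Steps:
c = 62335
1/(c - 56647) = 1/(62335 - 56647) = 1/5688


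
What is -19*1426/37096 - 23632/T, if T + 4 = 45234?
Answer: -525528573/419463020 ≈ -1.2529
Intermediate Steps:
T = 45230 (T = -4 + 45234 = 45230)
-19*1426/37096 - 23632/T = -19*1426/37096 - 23632/45230 = -27094*1/37096 - 23632*1/45230 = -13547/18548 - 11816/22615 = -525528573/419463020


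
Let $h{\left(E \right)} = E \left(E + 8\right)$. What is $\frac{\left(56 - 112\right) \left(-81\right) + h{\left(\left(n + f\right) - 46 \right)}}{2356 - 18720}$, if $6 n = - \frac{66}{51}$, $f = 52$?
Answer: $- \frac{12005521}{42562764} \approx -0.28207$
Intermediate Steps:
$n = - \frac{11}{51}$ ($n = \frac{\left(-66\right) \frac{1}{51}}{6} = \frac{1}{6} \left(- \frac{22}{17}\right) = - \frac{11}{51} \approx -0.21569$)
$h{\left(E \right)} = E \left(8 + E\right)$
$\frac{\left(56 - 112\right) \left(-81\right) + h{\left(\left(n + f\right) - 46 \right)}}{2356 - 18720} = \frac{\left(56 - 112\right) \left(-81\right) + \left(\left(- \frac{11}{51} + 52\right) - 46\right) \left(8 + \left(\left(- \frac{11}{51} + 52\right) - 46\right)\right)}{2356 - 18720} = \frac{\left(-56\right) \left(-81\right) + \left(\frac{2641}{51} - 46\right) \left(8 + \left(\frac{2641}{51} - 46\right)\right)}{-16364} = \left(4536 + \frac{295 \left(8 + \frac{295}{51}\right)}{51}\right) \left(- \frac{1}{16364}\right) = \left(4536 + \frac{295}{51} \cdot \frac{703}{51}\right) \left(- \frac{1}{16364}\right) = \left(4536 + \frac{207385}{2601}\right) \left(- \frac{1}{16364}\right) = \frac{12005521}{2601} \left(- \frac{1}{16364}\right) = - \frac{12005521}{42562764}$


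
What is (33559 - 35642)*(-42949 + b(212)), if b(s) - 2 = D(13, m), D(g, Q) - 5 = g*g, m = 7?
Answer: 89096159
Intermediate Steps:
D(g, Q) = 5 + g² (D(g, Q) = 5 + g*g = 5 + g²)
b(s) = 176 (b(s) = 2 + (5 + 13²) = 2 + (5 + 169) = 2 + 174 = 176)
(33559 - 35642)*(-42949 + b(212)) = (33559 - 35642)*(-42949 + 176) = -2083*(-42773) = 89096159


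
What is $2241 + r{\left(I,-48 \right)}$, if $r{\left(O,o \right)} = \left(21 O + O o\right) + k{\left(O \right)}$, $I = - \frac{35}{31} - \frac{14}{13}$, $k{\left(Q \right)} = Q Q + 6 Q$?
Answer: $\frac{372272497}{162409} \approx 2292.2$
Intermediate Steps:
$k{\left(Q \right)} = Q^{2} + 6 Q$
$I = - \frac{889}{403}$ ($I = \left(-35\right) \frac{1}{31} - \frac{14}{13} = - \frac{35}{31} - \frac{14}{13} = - \frac{889}{403} \approx -2.206$)
$r{\left(O,o \right)} = 21 O + O o + O \left(6 + O\right)$ ($r{\left(O,o \right)} = \left(21 O + O o\right) + O \left(6 + O\right) = 21 O + O o + O \left(6 + O\right)$)
$2241 + r{\left(I,-48 \right)} = 2241 - \frac{889 \left(27 - \frac{889}{403} - 48\right)}{403} = 2241 - - \frac{8313928}{162409} = 2241 + \frac{8313928}{162409} = \frac{372272497}{162409}$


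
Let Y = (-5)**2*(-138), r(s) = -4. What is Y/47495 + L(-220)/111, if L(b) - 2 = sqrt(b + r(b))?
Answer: -2504/45843 + 4*I*sqrt(14)/111 ≈ -0.054621 + 0.13483*I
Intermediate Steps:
L(b) = 2 + sqrt(-4 + b) (L(b) = 2 + sqrt(b - 4) = 2 + sqrt(-4 + b))
Y = -3450 (Y = 25*(-138) = -3450)
Y/47495 + L(-220)/111 = -3450/47495 + (2 + sqrt(-4 - 220))/111 = -3450*1/47495 + (2 + sqrt(-224))*(1/111) = -30/413 + (2 + 4*I*sqrt(14))*(1/111) = -30/413 + (2/111 + 4*I*sqrt(14)/111) = -2504/45843 + 4*I*sqrt(14)/111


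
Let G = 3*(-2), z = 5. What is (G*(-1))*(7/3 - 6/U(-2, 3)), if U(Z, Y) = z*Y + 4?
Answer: 230/19 ≈ 12.105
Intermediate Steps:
U(Z, Y) = 4 + 5*Y (U(Z, Y) = 5*Y + 4 = 4 + 5*Y)
G = -6
(G*(-1))*(7/3 - 6/U(-2, 3)) = (-6*(-1))*(7/3 - 6/(4 + 5*3)) = 6*(7*(⅓) - 6/(4 + 15)) = 6*(7/3 - 6/19) = 6*(115/57) = 230/19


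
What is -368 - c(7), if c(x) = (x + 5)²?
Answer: -512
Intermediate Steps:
c(x) = (5 + x)²
-368 - c(7) = -368 - (5 + 7)² = -368 - 1*12² = -368 - 1*144 = -368 - 144 = -512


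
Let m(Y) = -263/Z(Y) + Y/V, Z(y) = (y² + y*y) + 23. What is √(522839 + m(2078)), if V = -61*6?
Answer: √1305899982697651280516517/1580422953 ≈ 723.07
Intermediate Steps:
Z(y) = 23 + 2*y² (Z(y) = (y² + y²) + 23 = 2*y² + 23 = 23 + 2*y²)
V = -366
m(Y) = -263/(23 + 2*Y²) - Y/366 (m(Y) = -263/(23 + 2*Y²) + Y/(-366) = -263/(23 + 2*Y²) + Y*(-1/366) = -263/(23 + 2*Y²) - Y/366)
√(522839 + m(2078)) = √(522839 + (-96258 - 1*2078*(23 + 2*2078²))/(366*(23 + 2*2078²))) = √(522839 + (-96258 - 1*2078*(23 + 2*4318084))/(366*(23 + 2*4318084))) = √(522839 + (-96258 - 1*2078*(23 + 8636168))/(366*(23 + 8636168))) = √(522839 + (1/366)*(-96258 - 1*2078*8636191)/8636191) = √(522839 + (1/366)*(1/8636191)*(-96258 - 17946004898)) = √(522839 + (1/366)*(1/8636191)*(-17946101156)) = √(522839 - 8973050578/1580422953) = √(826297783272989/1580422953) = √1305899982697651280516517/1580422953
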